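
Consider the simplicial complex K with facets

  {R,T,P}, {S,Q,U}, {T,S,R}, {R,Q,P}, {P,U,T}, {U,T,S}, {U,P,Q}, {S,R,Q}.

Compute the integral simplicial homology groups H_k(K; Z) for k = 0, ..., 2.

H_0 = Z,  H_1 = 0,  H_2 = Z.

Fix the vertex order P < Q < R < S < T < U and write every simplex with vertices in increasing order. Then dim K = 2 and the simplices of K are:

  0-simplices (6): P, Q, R, S, T, U
  1-simplices (12): PQ, PR, PT, PU, QR, QS, QU, RS, RT, ST, SU, TU
  2-simplices (8): PQR, PQU, PRT, PTU, QRS, QSU, RST, STU

Hence C_0 ≅ Z^6, C_1 ≅ Z^12, C_2 ≅ Z^8.

Boundary ∂_1: C_1 → C_0 sends each edge [p,q] (with p < q) to q − p. For instance
  ∂SU = U − S.
The 6×12 boundary matrix has rank 5 and Smith normal form diag(1,1,1,1,1).

The boundary map ∂_2: C_2 → C_1 sends each 2-simplex [p,q,r] to [q,r] − [p,r] + [p,q]. For instance
  ∂QRS = RS − QS + QR,
  ∂RST = ST − RT + RS.
The 12×8 boundary matrix has rank 7 and Smith normal form diag(1,1,1,1,1,1,1).

Reading off H_k = ker ∂_k / im ∂_{k+1}:

  H_0: rank C_0 − rank ∂_1 = 6 − 5 = 1, and the invariant factors of ∂_1 are all 1, so H_0 = Z.
  H_1: rank ker ∂_1 − rank ∂_2 = (12 − 5) − 7 = 0, and the invariant factors of ∂_2 are all 1, so H_1 = 0.
  H_2: rank ker ∂_2 − rank ∂_3 = (8 − 7) − 0 = 1, and there is no ∂_3, so H_2 = Z.

As a check, the Euler characteristic is 6 − 12 + 8 = 2, which agrees with 1 − 0 + 1 = 2.
(K is a triangulation of the 2-sphere S^2.)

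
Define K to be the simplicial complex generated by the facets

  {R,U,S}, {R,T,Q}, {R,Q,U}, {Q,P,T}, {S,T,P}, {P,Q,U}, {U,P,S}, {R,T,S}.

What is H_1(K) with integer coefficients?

Take the total order P < Q < R < S < T < U on the vertex set. Then K (dimension 2) consists of the simplices:

  0-simplices (6): P, Q, R, S, T, U
  1-simplices (12): PQ, PS, PT, PU, QR, QT, QU, RS, RT, RU, ST, SU
  2-simplices (8): PQT, PQU, PST, PSU, QRT, QRU, RST, RSU

so the chain groups are C_0 ≅ Z^6, C_1 ≅ Z^12, C_2 ≅ Z^8.

∂_1: C_1 → C_0 is given by ∂[p,q] = [q] − [p]. For instance
  ∂QT = T − Q.
The resulting 6×12 matrix has rank 5, and its Smith normal form has invariant factors (1,1,1,1,1).

Boundary ∂_2: C_2 → C_1 acts by ∂[p,q,r] = [q,r] − [p,r] + [p,q]. For instance
  ∂RSU = SU − RU + RS,
  ∂PQT = QT − PT + PQ.
This gives a 12×8 integer matrix of rank 7; reducing to Smith normal form yields diagonal entries (1,1,1,1,1,1,1).

Now H_k = ker ∂_k / im ∂_{k+1}, so:

  H_1: rank ker ∂_1 − rank ∂_2 = (12 − 5) − 7 = 0, and the invariant factors of ∂_2 are all 1, so H_1 = 0.

H_1 = 0.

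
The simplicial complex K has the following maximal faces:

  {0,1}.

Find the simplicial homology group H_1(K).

K has 2 vertices, 1 edge.
rank ∂_1 = 1, rank ∂_2 = 0 ⇒ b_1 = 1 − 1 − 0 = 0. So H_1 ≅ 0.

H_1 ≅ 0.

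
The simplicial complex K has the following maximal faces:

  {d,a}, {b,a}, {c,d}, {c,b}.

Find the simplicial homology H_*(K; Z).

H_0 = Z,  H_1 = Z.

We work with the vertex ordering a < b < c < d. The simplices of K, each written with vertices in increasing order, are:

  0-simplices (4): a, b, c, d
  1-simplices (4): ab, ad, bc, cd

giving chain groups C_0 ≅ Z^4, C_1 ≅ Z^4.

Boundary ∂_1: C_1 → C_0 is given by ∂[p,q] = [q] − [p]. For instance
  ∂cd = d − c.
As a 4×4 matrix over Z this has rank 3, with invariant factors (1,1,1).

From H_k ≅ ker(∂_k) / im(∂_{k+1}) we obtain:

  H_0: rank C_0 − rank ∂_1 = 4 − 3 = 1, and the invariant factors of ∂_1 are all 1, so H_0 = Z.
  H_1: rank ker ∂_1 − rank ∂_2 = (4 − 3) − 0 = 1, and there is no ∂_2, so H_1 = Z.

(K is a triangulation of the circle S^1.)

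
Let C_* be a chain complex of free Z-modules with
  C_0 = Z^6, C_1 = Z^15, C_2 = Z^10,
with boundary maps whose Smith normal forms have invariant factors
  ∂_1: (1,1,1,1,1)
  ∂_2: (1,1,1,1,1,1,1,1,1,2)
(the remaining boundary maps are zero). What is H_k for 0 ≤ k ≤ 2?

H_0 ≅ Z,  H_1 ≅ Z_2,  H_2 = 0.

H_0: b_0 = 6 − 0 − 5 = 1; torsion from ∂_1 factors > 1: none. So H_0 ≅ Z.
H_1: b_1 = 15 − 5 − 10 = 0; torsion from ∂_2 factors > 1: [2]. So H_1 ≅ Z_2.
H_2: b_2 = 10 − 10 − 0 = 0; torsion from ∂_3 factors > 1: none. So H_2 ≅ 0.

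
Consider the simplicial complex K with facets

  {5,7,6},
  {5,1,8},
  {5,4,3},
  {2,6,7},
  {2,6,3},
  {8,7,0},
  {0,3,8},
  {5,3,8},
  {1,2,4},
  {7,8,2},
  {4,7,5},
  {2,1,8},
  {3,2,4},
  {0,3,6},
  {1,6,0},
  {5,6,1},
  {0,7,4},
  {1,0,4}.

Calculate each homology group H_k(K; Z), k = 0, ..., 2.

H_0 ≅ Z,  H_1 ≅ Z^2,  H_2 ≅ Z.

Order the vertices as 0 < 1 < 2 < 3 < 4 < 5 < 6 < 7 < 8. Listing each simplex with vertices in this order, K has dimension 2 with simplices:

  0-simplices (9): [0], [1], [2], [3], [4], [5], [6], [7], [8]
  1-simplices (27): (27 of them)
  2-simplices (18): [0,1,4], [0,1,6], [0,3,6], [0,3,8], [0,4,7], [0,7,8], [1,2,4], [1,2,8], [1,5,6], [1,5,8], [2,3,4], [2,3,6], [2,6,7], [2,7,8], [3,4,5], [3,5,8], [4,5,7], [5,6,7]

giving chain groups C_0 ≅ Z^9, C_1 ≅ Z^27, C_2 ≅ Z^18.

Boundary ∂_1: C_1 → C_0 sends each edge [p,q] (with p < q) to q − p. For instance
  ∂[0,6] = [6] − [0].
The 9×27 boundary matrix has rank 8 and Smith normal form diag(1,1,1,1,1,1,1,1).

Boundary ∂_2: C_2 → C_1 maps a triangle to the signed sum of its edges. For instance
  ∂[0,1,6] = [1,6] − [0,6] + [0,1],
  ∂[1,2,8] = [2,8] − [1,8] + [1,2].
The resulting 27×18 matrix has rank 17, and its Smith normal form has invariant factors (1,1,1,1,1,1,1,1,1,1,1,1,1,1,1,1,1).

From H_k ≅ ker(∂_k) / im(∂_{k+1}) we obtain:

  H_0: rank C_0 − rank ∂_1 = 9 − 8 = 1, and the invariant factors of ∂_1 are all 1, so H_0 ≅ Z.
  H_1: rank ker ∂_1 − rank ∂_2 = (27 − 8) − 17 = 2, and the invariant factors of ∂_2 are all 1, so H_1 ≅ Z^2.
  H_2: rank ker ∂_2 − rank ∂_3 = (18 − 17) − 0 = 1, and there is no ∂_3, so H_2 ≅ Z.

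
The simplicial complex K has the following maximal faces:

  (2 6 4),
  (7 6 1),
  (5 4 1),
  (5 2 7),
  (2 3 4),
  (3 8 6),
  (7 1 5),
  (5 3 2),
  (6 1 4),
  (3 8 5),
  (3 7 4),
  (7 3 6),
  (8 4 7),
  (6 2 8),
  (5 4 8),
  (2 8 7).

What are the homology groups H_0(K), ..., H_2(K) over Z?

H_0 = Z,  H_1 = Z^2,  H_2 = Z.

Order the vertices as 1 < 2 < 3 < 4 < 5 < 6 < 7 < 8. Listing each simplex with vertices in this order, K has dimension 2 with simplices:

  0-simplices (8): [1], [2], [3], [4], [5], [6], [7], [8]
  1-simplices (24): (24 of them)
  2-simplices (16): [1,4,5], [1,4,6], [1,5,7], [1,6,7], [2,3,4], [2,3,5], [2,4,6], [2,5,7], [2,6,8], [2,7,8], [3,4,7], [3,5,8], [3,6,7], [3,6,8], [4,5,8], [4,7,8]

so the chain groups are C_0 ≅ Z^8, C_1 ≅ Z^24, C_2 ≅ Z^16.

Boundary ∂_1: C_1 → C_0 maps an edge to its endpoints' difference, ∂[p,q] = q − p.
The 8×24 boundary matrix has rank 7 and Smith normal form diag(1,1,1,1,1,1,1).

Boundary ∂_2: C_2 → C_1 acts by ∂[p,q,r] = [q,r] − [p,r] + [p,q]. For instance
  ∂[2,3,5] = [3,5] − [2,5] + [2,3],
  ∂[1,4,6] = [4,6] − [1,6] + [1,4].
The 24×16 boundary matrix has rank 15 and Smith normal form diag(1,1,1,1,1,1,1,1,1,1,1,1,1,1,1).

Computing H_k = (kernel of ∂_k) / (image of ∂_{k+1}):

  H_0: rank C_0 − rank ∂_1 = 8 − 7 = 1, and the invariant factors of ∂_1 are all 1, so H_0 = Z.
  H_1: rank ker ∂_1 − rank ∂_2 = (24 − 7) − 15 = 2, and the invariant factors of ∂_2 are all 1, so H_1 = Z^2.
  H_2: rank ker ∂_2 − rank ∂_3 = (16 − 15) − 0 = 1, and there is no ∂_3, so H_2 = Z.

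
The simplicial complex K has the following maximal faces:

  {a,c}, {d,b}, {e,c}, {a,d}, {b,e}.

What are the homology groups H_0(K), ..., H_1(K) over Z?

Fix the vertex order a < b < c < d < e and write every simplex with vertices in increasing order. Then dim K = 1 and the simplices of K are:

  0-simplices (5): a, b, c, d, e
  1-simplices (5): ac, ad, bd, be, ce

Hence C_0 ≅ Z^5, C_1 ≅ Z^5.

∂_1: C_1 → C_0 maps an edge to its endpoints' difference, ∂[p,q] = q − p.
The 5×5 boundary matrix has rank 4 and Smith normal form diag(1,1,1,1).

From H_k ≅ ker(∂_k) / im(∂_{k+1}) we obtain:

  H_0: rank C_0 − rank ∂_1 = 5 − 4 = 1, and the invariant factors of ∂_1 are all 1, so H_0 ≅ Z.
  H_1: rank ker ∂_1 − rank ∂_2 = (5 − 4) − 0 = 1, and there is no ∂_2, so H_1 ≅ Z.

As a check, the Euler characteristic is 5 − 5 = 0, which agrees with 1 − 1 = 0.
(K is a triangulation of the circle S^1.)

H_0 ≅ Z,  H_1 ≅ Z.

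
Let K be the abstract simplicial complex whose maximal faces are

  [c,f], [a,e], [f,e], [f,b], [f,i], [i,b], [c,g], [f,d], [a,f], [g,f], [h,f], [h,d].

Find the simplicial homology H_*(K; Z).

K has 9 vertices, 12 edges.
rank ∂_0 = 0, rank ∂_1 = 8 ⇒ b_0 = 9 − 0 − 8 = 1; all invariant factors of ∂_1 are 1 so no torsion. So H_0 = Z.
rank ∂_1 = 8, rank ∂_2 = 0 ⇒ b_1 = 12 − 8 − 0 = 4. So H_1 = Z^4.

H_0 = Z,  H_1 = Z^4.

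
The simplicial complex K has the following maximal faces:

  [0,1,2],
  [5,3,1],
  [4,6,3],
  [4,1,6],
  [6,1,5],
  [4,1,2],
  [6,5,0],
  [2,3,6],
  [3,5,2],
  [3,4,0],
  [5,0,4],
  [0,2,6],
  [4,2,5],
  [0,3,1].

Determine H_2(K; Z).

H_2 ≅ Z.

Take the total order 0 < 1 < 2 < 3 < 4 < 5 < 6 on the vertex set. Then K (dimension 2) consists of the simplices:

  0-simplices (7): [0], [1], [2], [3], [4], [5], [6]
  1-simplices (21): [0,1], [0,2], [0,3], [0,4], [0,5], [0,6], [1,2], [1,3], [1,4], [1,5], [1,6], [2,3], [2,4], [2,5], [2,6], [3,4], [3,5], [3,6], [4,5], [4,6], [5,6]
  2-simplices (14): [0,1,2], [0,1,3], [0,2,6], [0,3,4], [0,4,5], [0,5,6], [1,2,4], [1,3,5], [1,4,6], [1,5,6], [2,3,5], [2,3,6], [2,4,5], [3,4,6]

so the chain groups are C_0 ≅ Z^7, C_1 ≅ Z^21, C_2 ≅ Z^14.

Boundary ∂_1: C_1 → C_0 maps an edge to its endpoints' difference, ∂[p,q] = q − p. For instance
  ∂[5,6] = [6] − [5].
This gives a 7×21 integer matrix of rank 6; reducing to Smith normal form yields diagonal entries (1,1,1,1,1,1).

The boundary map ∂_2: C_2 → C_1 sends each 2-simplex [p,q,r] to [q,r] − [p,r] + [p,q]. For instance
  ∂[2,3,5] = [3,5] − [2,5] + [2,3],
  ∂[0,1,3] = [1,3] − [0,3] + [0,1].
The resulting 21×14 matrix has rank 13, and its Smith normal form has invariant factors (1,1,1,1,1,1,1,1,1,1,1,1,1).

Computing H_k = (kernel of ∂_k) / (image of ∂_{k+1}):

  H_2: rank ker ∂_2 − rank ∂_3 = (14 − 13) − 0 = 1, and there is no ∂_3, so H_2 = Z.

(K is a triangulation of the torus T^2.)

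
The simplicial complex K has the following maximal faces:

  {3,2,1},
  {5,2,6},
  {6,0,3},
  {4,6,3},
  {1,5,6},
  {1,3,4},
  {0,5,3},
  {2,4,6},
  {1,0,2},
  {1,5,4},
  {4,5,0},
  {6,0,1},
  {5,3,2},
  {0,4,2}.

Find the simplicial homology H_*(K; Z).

H_0 = Z,  H_1 = Z^2,  H_2 = Z.

We work with the vertex ordering 0 < 1 < 2 < 3 < 4 < 5 < 6. The simplices of K, each written with vertices in increasing order, are:

  0-simplices (7): [0], [1], [2], [3], [4], [5], [6]
  1-simplices (21): [0,1], [0,2], [0,3], [0,4], [0,5], [0,6], [1,2], [1,3], [1,4], [1,5], [1,6], [2,3], [2,4], [2,5], [2,6], [3,4], [3,5], [3,6], [4,5], [4,6], [5,6]
  2-simplices (14): [0,1,2], [0,1,6], [0,2,4], [0,3,5], [0,3,6], [0,4,5], [1,2,3], [1,3,4], [1,4,5], [1,5,6], [2,3,5], [2,4,6], [2,5,6], [3,4,6]

giving chain groups C_0 ≅ Z^7, C_1 ≅ Z^21, C_2 ≅ Z^14.

The boundary map ∂_1: C_1 → C_0 is given by ∂[p,q] = [q] − [p].
As a 7×21 matrix over Z this has rank 6, with invariant factors (1,1,1,1,1,1).

Boundary ∂_2: C_2 → C_1 acts by ∂[p,q,r] = [q,r] − [p,r] + [p,q]. For instance
  ∂[0,3,6] = [3,6] − [0,6] + [0,3],
  ∂[0,2,4] = [2,4] − [0,4] + [0,2].
The 21×14 boundary matrix has rank 13 and Smith normal form diag(1,1,1,1,1,1,1,1,1,1,1,1,1).

Reading off H_k = ker ∂_k / im ∂_{k+1}:

  H_0: rank C_0 − rank ∂_1 = 7 − 6 = 1, and the invariant factors of ∂_1 are all 1, so H_0 = Z.
  H_1: rank ker ∂_1 − rank ∂_2 = (21 − 6) − 13 = 2, and the invariant factors of ∂_2 are all 1, so H_1 = Z^2.
  H_2: rank ker ∂_2 − rank ∂_3 = (14 − 13) − 0 = 1, and there is no ∂_3, so H_2 = Z.

(K is a triangulation of the torus T^2.)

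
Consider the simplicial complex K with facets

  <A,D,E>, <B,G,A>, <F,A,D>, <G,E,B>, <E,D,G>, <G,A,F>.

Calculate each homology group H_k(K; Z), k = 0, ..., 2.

Take the total order A < B < D < E < F < G on the vertex set. Then K (dimension 2) consists of the simplices:

  0-simplices (6): A, B, D, E, F, G
  1-simplices (12): AB, AD, AE, AF, AG, BE, BG, DE, DF, DG, EG, FG
  2-simplices (6): ABG, ADE, ADF, AFG, BEG, DEG

Hence C_0 ≅ Z^6, C_1 ≅ Z^12, C_2 ≅ Z^6.

∂_1: C_1 → C_0 is given by ∂[p,q] = [q] − [p].
The resulting 6×12 matrix has rank 5, and its Smith normal form has invariant factors (1,1,1,1,1).

The boundary map ∂_2: C_2 → C_1 maps a triangle to the signed sum of its edges. For instance
  ∂ADF = DF − AF + AD,
  ∂ADE = DE − AE + AD.
This gives a 12×6 integer matrix of rank 6; reducing to Smith normal form yields diagonal entries (1,1,1,1,1,1).

From H_k ≅ ker(∂_k) / im(∂_{k+1}) we obtain:

  H_0: rank C_0 − rank ∂_1 = 6 − 5 = 1, and the invariant factors of ∂_1 are all 1, so H_0 ≅ Z.
  H_1: rank ker ∂_1 − rank ∂_2 = (12 − 5) − 6 = 1, and the invariant factors of ∂_2 are all 1, so H_1 ≅ Z.
  H_2: rank ker ∂_2 − rank ∂_3 = (6 − 6) − 0 = 0, and there is no ∂_3, so H_2 ≅ 0.

As a check, the Euler characteristic is 6 − 12 + 6 = 0, which agrees with 1 − 1 + 0 = 0.

H_0 ≅ Z,  H_1 ≅ Z,  H_2 = 0.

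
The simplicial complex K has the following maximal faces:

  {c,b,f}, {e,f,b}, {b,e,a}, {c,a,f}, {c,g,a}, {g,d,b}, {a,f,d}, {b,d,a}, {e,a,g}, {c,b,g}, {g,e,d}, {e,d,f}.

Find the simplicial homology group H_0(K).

Take the total order a < b < c < d < e < f < g on the vertex set. Then K (dimension 2) consists of the simplices:

  0-simplices (7): a, b, c, d, e, f, g
  1-simplices (18): ab, ac, ad, ae, af, ag, bc, bd, be, bf, bg, cf, cg, de, df, dg, ef, eg
  2-simplices (12): abd, abe, acf, acg, adf, aeg, bcf, bcg, bdg, bef, def, deg

Hence C_0 ≅ Z^7, C_1 ≅ Z^18, C_2 ≅ Z^12.

The boundary map ∂_1: C_1 → C_0 sends each edge [p,q] (with p < q) to q − p. For instance
  ∂bf = f − b.
This gives a 7×18 integer matrix of rank 6; reducing to Smith normal form yields diagonal entries (1,1,1,1,1,1).

∂_2: C_2 → C_1 sends each 2-simplex [p,q,r] to [q,r] − [p,r] + [p,q]. For instance
  ∂acg = cg − ag + ac,
  ∂abd = bd − ad + ab.
As a 18×12 matrix over Z this has rank 12, with invariant factors (1,1,1,1,1,1,1,1,1,1,1,2).

From H_k ≅ ker(∂_k) / im(∂_{k+1}) we obtain:

  H_0: rank C_0 − rank ∂_1 = 7 − 6 = 1, and the invariant factors of ∂_1 are all 1, so H_0 = Z.

(K is a triangulation of the real projective plane RP^2.)

H_0 ≅ Z.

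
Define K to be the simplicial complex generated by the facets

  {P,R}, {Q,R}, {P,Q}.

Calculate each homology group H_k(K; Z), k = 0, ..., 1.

Order the vertices as P < Q < R. Listing each simplex with vertices in this order, K has dimension 1 with simplices:

  0-simplices (3): P, Q, R
  1-simplices (3): PQ, PR, QR

so the chain groups are C_0 ≅ Z^3, C_1 ≅ Z^3.

The boundary map ∂_1: C_1 → C_0 maps an edge to its endpoints' difference, ∂[p,q] = q − p.
The 3×3 boundary matrix has rank 2 and Smith normal form diag(1,1).

Reading off H_k = ker ∂_k / im ∂_{k+1}:

  H_0: rank C_0 − rank ∂_1 = 3 − 2 = 1, and the invariant factors of ∂_1 are all 1, so H_0 ≅ Z.
  H_1: rank ker ∂_1 − rank ∂_2 = (3 − 2) − 0 = 1, and there is no ∂_2, so H_1 ≅ Z.

(K is a triangulation of the circle S^1.)

H_0 ≅ Z,  H_1 ≅ Z.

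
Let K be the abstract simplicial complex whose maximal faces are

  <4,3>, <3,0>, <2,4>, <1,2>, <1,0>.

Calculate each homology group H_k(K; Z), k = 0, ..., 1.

Take the total order 0 < 1 < 2 < 3 < 4 on the vertex set. Then K (dimension 1) consists of the simplices:

  0-simplices (5): [0], [1], [2], [3], [4]
  1-simplices (5): [0,1], [0,3], [1,2], [2,4], [3,4]

so the chain groups are C_0 ≅ Z^5, C_1 ≅ Z^5.

The boundary map ∂_1: C_1 → C_0 sends each edge [p,q] (with p < q) to q − p. For instance
  ∂[0,1] = [1] − [0].
As a 5×5 matrix over Z this has rank 4, with invariant factors (1,1,1,1).

Reading off H_k = ker ∂_k / im ∂_{k+1}:

  H_0: rank C_0 − rank ∂_1 = 5 − 4 = 1, and the invariant factors of ∂_1 are all 1, so H_0 = Z.
  H_1: rank ker ∂_1 − rank ∂_2 = (5 − 4) − 0 = 1, and there is no ∂_2, so H_1 = Z.

(K is a triangulation of the circle S^1.)

H_0 = Z,  H_1 = Z.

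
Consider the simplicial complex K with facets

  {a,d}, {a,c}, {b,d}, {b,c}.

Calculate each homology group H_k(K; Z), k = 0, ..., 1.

Take the total order a < b < c < d on the vertex set. Then K (dimension 1) consists of the simplices:

  0-simplices (4): a, b, c, d
  1-simplices (4): ac, ad, bc, bd

Hence C_0 ≅ Z^4, C_1 ≅ Z^4.

Boundary ∂_1: C_1 → C_0 is given by ∂[p,q] = [q] − [p].
This gives a 4×4 integer matrix of rank 3; reducing to Smith normal form yields diagonal entries (1,1,1).

Reading off H_k = ker ∂_k / im ∂_{k+1}:

  H_0: rank C_0 − rank ∂_1 = 4 − 3 = 1, and the invariant factors of ∂_1 are all 1, so H_0 = Z.
  H_1: rank ker ∂_1 − rank ∂_2 = (4 − 3) − 0 = 1, and there is no ∂_2, so H_1 = Z.

As a check, the Euler characteristic is 4 − 4 = 0, which agrees with 1 − 1 = 0.
(K is a triangulation of the circle S^1.)

H_0 ≅ Z,  H_1 ≅ Z.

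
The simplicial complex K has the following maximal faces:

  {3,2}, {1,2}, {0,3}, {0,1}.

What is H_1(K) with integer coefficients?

Fix the vertex order 0 < 1 < 2 < 3 and write every simplex with vertices in increasing order. Then dim K = 1 and the simplices of K are:

  0-simplices (4): [0], [1], [2], [3]
  1-simplices (4): [0,1], [0,3], [1,2], [2,3]

Hence C_0 ≅ Z^4, C_1 ≅ Z^4.

∂_1: C_1 → C_0 sends each edge [p,q] (with p < q) to q − p. For instance
  ∂[0,3] = [3] − [0].
The resulting 4×4 matrix has rank 3, and its Smith normal form has invariant factors (1,1,1).

Computing H_k = (kernel of ∂_k) / (image of ∂_{k+1}):

  H_1: rank ker ∂_1 − rank ∂_2 = (4 − 3) − 0 = 1, and there is no ∂_2, so H_1 = Z.

H_1 ≅ Z.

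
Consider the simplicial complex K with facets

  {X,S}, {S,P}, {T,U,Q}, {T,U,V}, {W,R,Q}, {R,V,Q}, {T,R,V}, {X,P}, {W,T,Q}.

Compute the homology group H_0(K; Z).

K has 9 vertices, 15 edges, 6 triangles.
rank ∂_0 = 0, rank ∂_1 = 7 ⇒ b_0 = 9 − 0 − 7 = 2; all invariant factors of ∂_1 are 1 so no torsion. So H_0 ≅ Z^2.

H_0 ≅ Z^2.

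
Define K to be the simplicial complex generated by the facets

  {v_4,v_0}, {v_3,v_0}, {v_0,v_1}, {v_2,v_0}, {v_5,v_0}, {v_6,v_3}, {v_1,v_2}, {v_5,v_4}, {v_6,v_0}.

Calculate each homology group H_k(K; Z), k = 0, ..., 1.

Take the total order v_0 < v_1 < v_2 < v_3 < v_4 < v_5 < v_6 on the vertex set. Then K (dimension 1) consists of the simplices:

  0-simplices (7): [v_0], [v_1], [v_2], [v_3], [v_4], [v_5], [v_6]
  1-simplices (9): [v_0,v_1], [v_0,v_2], [v_0,v_3], [v_0,v_4], [v_0,v_5], [v_0,v_6], [v_1,v_2], [v_3,v_6], [v_4,v_5]

Hence C_0 ≅ Z^7, C_1 ≅ Z^9.

∂_1: C_1 → C_0 maps an edge to its endpoints' difference, ∂[p,q] = q − p.
This gives a 7×9 integer matrix of rank 6; reducing to Smith normal form yields diagonal entries (1,1,1,1,1,1).

Reading off H_k = ker ∂_k / im ∂_{k+1}:

  H_0: rank C_0 − rank ∂_1 = 7 − 6 = 1, and the invariant factors of ∂_1 are all 1, so H_0 = Z.
  H_1: rank ker ∂_1 − rank ∂_2 = (9 − 6) − 0 = 3, and there is no ∂_2, so H_1 = Z^3.

H_0 = Z,  H_1 = Z^3.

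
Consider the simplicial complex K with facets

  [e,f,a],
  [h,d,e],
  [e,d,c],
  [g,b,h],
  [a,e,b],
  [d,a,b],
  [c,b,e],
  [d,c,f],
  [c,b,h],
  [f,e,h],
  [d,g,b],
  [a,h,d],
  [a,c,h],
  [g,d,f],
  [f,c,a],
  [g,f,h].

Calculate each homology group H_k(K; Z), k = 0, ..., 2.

Take the total order a < b < c < d < e < f < g < h on the vertex set. Then K (dimension 2) consists of the simplices:

  0-simplices (8): a, b, c, d, e, f, g, h
  1-simplices (24): ab, ac, ad, ae, af, ah, bc, bd, be, bg, bh, cd, ce, cf, ch, de, df, dg, dh, ef, eh, fg, fh, gh
  2-simplices (16): abd, abe, acf, ach, adh, aef, bce, bch, bdg, bgh, cde, cdf, deh, dfg, efh, fgh

so the chain groups are C_0 ≅ Z^8, C_1 ≅ Z^24, C_2 ≅ Z^16.

The boundary map ∂_1: C_1 → C_0 sends each edge [p,q] (with p < q) to q − p. For instance
  ∂cf = f − c.
The resulting 8×24 matrix has rank 7, and its Smith normal form has invariant factors (1,1,1,1,1,1,1).

Boundary ∂_2: C_2 → C_1 maps a triangle to the signed sum of its edges. For instance
  ∂dfg = fg − dg + df,
  ∂cdf = df − cf + cd.
This gives a 24×16 integer matrix of rank 15; reducing to Smith normal form yields diagonal entries (1,1,1,1,1,1,1,1,1,1,1,1,1,1,1).

Now H_k = ker ∂_k / im ∂_{k+1}, so:

  H_0: rank C_0 − rank ∂_1 = 8 − 7 = 1, and the invariant factors of ∂_1 are all 1, so H_0 = Z.
  H_1: rank ker ∂_1 − rank ∂_2 = (24 − 7) − 15 = 2, and the invariant factors of ∂_2 are all 1, so H_1 = Z^2.
  H_2: rank ker ∂_2 − rank ∂_3 = (16 − 15) − 0 = 1, and there is no ∂_3, so H_2 = Z.

H_0 ≅ Z,  H_1 ≅ Z^2,  H_2 ≅ Z.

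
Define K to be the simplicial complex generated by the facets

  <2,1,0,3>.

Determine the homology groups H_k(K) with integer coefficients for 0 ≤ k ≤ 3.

H_0 ≅ Z,  H_1 = 0,  H_2 = 0,  H_3 = 0.

Fix the vertex order 0 < 1 < 2 < 3 and write every simplex with vertices in increasing order. Then dim K = 3 and the simplices of K are:

  0-simplices (4): [0], [1], [2], [3]
  1-simplices (6): [0,1], [0,2], [0,3], [1,2], [1,3], [2,3]
  2-simplices (4): [0,1,2], [0,1,3], [0,2,3], [1,2,3]
  3-simplices (1): [0,1,2,3]

so the chain groups are C_0 ≅ Z^4, C_1 ≅ Z^6, C_2 ≅ Z^4, C_3 ≅ Z^1.

The boundary map ∂_1: C_1 → C_0 maps an edge to its endpoints' difference, ∂[p,q] = q − p. For instance
  ∂[1,2] = [2] − [1].
As a 4×6 matrix over Z this has rank 3, with invariant factors (1,1,1).

Boundary ∂_2: C_2 → C_1 sends each 2-simplex [p,q,r] to [q,r] − [p,r] + [p,q]. For instance
  ∂[0,1,3] = [1,3] − [0,3] + [0,1],
  ∂[1,2,3] = [2,3] − [1,3] + [1,2].
The resulting 6×4 matrix has rank 3, and its Smith normal form has invariant factors (1,1,1).

∂_3: C_3 → C_2 sends each 3-simplex σ to the alternating sum Σ_i (−1)^i (σ with its i-th vertex removed). For instance
  ∂[0,1,2,3] = [1,2,3] − [0,2,3] + [0,1,3] − [0,1,2].
The 4×1 boundary matrix has rank 1 and Smith normal form diag(1).

From H_k ≅ ker(∂_k) / im(∂_{k+1}) we obtain:

  H_0: rank C_0 − rank ∂_1 = 4 − 3 = 1, and the invariant factors of ∂_1 are all 1, so H_0 = Z.
  H_1: rank ker ∂_1 − rank ∂_2 = (6 − 3) − 3 = 0, and the invariant factors of ∂_2 are all 1, so H_1 = 0.
  H_2: rank ker ∂_2 − rank ∂_3 = (4 − 3) − 1 = 0, and the invariant factors of ∂_3 are all 1, so H_2 = 0.
  H_3: rank ker ∂_3 − rank ∂_4 = (1 − 1) − 0 = 0, and there is no ∂_4, so H_3 = 0.

As a check, the Euler characteristic is 4 − 6 + 4 − 1 = 1, which agrees with 1 − 0 + 0 − 0 = 1.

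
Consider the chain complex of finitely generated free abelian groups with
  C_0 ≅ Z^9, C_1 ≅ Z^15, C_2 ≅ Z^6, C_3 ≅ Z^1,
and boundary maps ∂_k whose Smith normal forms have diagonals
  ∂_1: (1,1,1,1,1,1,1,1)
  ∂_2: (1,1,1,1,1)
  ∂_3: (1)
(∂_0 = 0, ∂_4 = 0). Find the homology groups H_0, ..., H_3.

H_0: b_0 = 9 − 0 − 8 = 1; torsion from ∂_1 factors > 1: none. So H_0 = Z.
H_1: b_1 = 15 − 8 − 5 = 2; torsion from ∂_2 factors > 1: none. So H_1 = Z^2.
H_2: b_2 = 6 − 5 − 1 = 0; torsion from ∂_3 factors > 1: none. So H_2 = 0.
H_3: b_3 = 1 − 1 − 0 = 0; torsion from ∂_4 factors > 1: none. So H_3 = 0.

H_0 = Z,  H_1 = Z^2,  H_2 = 0,  H_3 = 0.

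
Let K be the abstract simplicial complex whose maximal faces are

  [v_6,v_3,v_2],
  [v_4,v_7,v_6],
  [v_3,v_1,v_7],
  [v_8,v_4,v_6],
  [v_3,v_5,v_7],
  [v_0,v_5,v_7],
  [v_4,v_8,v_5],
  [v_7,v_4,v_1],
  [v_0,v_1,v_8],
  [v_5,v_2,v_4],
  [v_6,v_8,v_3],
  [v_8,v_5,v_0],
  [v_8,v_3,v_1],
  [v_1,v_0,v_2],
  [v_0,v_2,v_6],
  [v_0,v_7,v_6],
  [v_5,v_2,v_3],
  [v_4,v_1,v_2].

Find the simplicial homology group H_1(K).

K has 9 vertices, 27 edges, 18 triangles.
rank ∂_1 = 8, rank ∂_2 = 17 ⇒ b_1 = 27 − 8 − 17 = 2; all invariant factors of ∂_2 are 1 so no torsion. So H_1 ≅ Z^2.

H_1 = Z^2.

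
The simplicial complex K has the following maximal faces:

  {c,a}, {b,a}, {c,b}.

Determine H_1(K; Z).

K has 3 vertices, 3 edges.
rank ∂_1 = 2, rank ∂_2 = 0 ⇒ b_1 = 3 − 2 − 0 = 1. So H_1 = Z.

H_1 = Z.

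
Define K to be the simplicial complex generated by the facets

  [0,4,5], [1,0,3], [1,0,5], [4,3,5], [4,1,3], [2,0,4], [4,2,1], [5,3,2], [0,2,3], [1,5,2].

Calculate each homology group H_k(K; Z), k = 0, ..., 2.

K has 6 vertices, 15 edges, 10 triangles.
rank ∂_0 = 0, rank ∂_1 = 5 ⇒ b_0 = 6 − 0 − 5 = 1; all invariant factors of ∂_1 are 1 so no torsion. So H_0 ≅ Z.
rank ∂_1 = 5, rank ∂_2 = 10 ⇒ b_1 = 15 − 5 − 10 = 0; ∂_2 has invariant factor(s) [2] giving torsion. So H_1 ≅ Z_2.
rank ∂_2 = 10, rank ∂_3 = 0 ⇒ b_2 = 10 − 10 − 0 = 0. So H_2 ≅ 0.

H_0 = Z,  H_1 = Z_2,  H_2 = 0.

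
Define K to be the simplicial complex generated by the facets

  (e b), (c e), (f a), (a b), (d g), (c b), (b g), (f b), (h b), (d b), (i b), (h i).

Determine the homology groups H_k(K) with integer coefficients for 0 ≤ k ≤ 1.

Order the vertices as a < b < c < d < e < f < g < h < i. Listing each simplex with vertices in this order, K has dimension 1 with simplices:

  0-simplices (9): a, b, c, d, e, f, g, h, i
  1-simplices (12): ab, af, bc, bd, be, bf, bg, bh, bi, ce, dg, hi

giving chain groups C_0 ≅ Z^9, C_1 ≅ Z^12.

The boundary map ∂_1: C_1 → C_0 maps an edge to its endpoints' difference, ∂[p,q] = q − p. For instance
  ∂bc = c − b.
As a 9×12 matrix over Z this has rank 8, with invariant factors (1,1,1,1,1,1,1,1).

Reading off H_k = ker ∂_k / im ∂_{k+1}:

  H_0: rank C_0 − rank ∂_1 = 9 − 8 = 1, and the invariant factors of ∂_1 are all 1, so H_0 = Z.
  H_1: rank ker ∂_1 − rank ∂_2 = (12 − 8) − 0 = 4, and there is no ∂_2, so H_1 = Z^4.

(K is a triangulation of a wedge of 4 circles.)

H_0 ≅ Z,  H_1 ≅ Z^4.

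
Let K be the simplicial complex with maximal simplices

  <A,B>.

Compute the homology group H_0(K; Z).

Fix the vertex order A < B and write every simplex with vertices in increasing order. Then dim K = 1 and the simplices of K are:

  0-simplices (2): A, B
  1-simplices (1): AB

giving chain groups C_0 ≅ Z^2, C_1 ≅ Z^1.

Boundary ∂_1: C_1 → C_0 maps an edge to its endpoints' difference, ∂[p,q] = q − p. For instance
  ∂AB = B − A.
The 2×1 boundary matrix has rank 1 and Smith normal form diag(1).

From H_k ≅ ker(∂_k) / im(∂_{k+1}) we obtain:

  H_0: rank C_0 − rank ∂_1 = 2 − 1 = 1, and the invariant factors of ∂_1 are all 1, so H_0 = Z.

(K is a triangulation of the 1-simplex.)

H_0 ≅ Z.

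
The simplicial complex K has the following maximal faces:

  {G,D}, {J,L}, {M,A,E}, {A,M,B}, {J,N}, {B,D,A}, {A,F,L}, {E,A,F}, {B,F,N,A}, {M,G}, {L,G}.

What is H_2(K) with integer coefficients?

H_2 = 0.

Take the total order A < B < D < E < F < G < J < L < M < N on the vertex set. Then K (dimension 3) consists of the simplices:

  0-simplices (10): A, B, D, E, F, G, J, L, M, N
  1-simplices (20): AB, AD, AE, AF, AL, AM, AN, BD, BF, BM, BN, DG, EF, EM, FL, FN, GL, GM, JL, JN
  2-simplices (9): ABD, ABF, ABM, ABN, AEF, AEM, AFL, AFN, BFN
  3-simplices (1): ABFN

giving chain groups C_0 ≅ Z^10, C_1 ≅ Z^20, C_2 ≅ Z^9, C_3 ≅ Z^1.

∂_1: C_1 → C_0 sends each edge [p,q] (with p < q) to q − p.
As a 10×20 matrix over Z this has rank 9, with invariant factors (1,1,1,1,1,1,1,1,1).

Boundary ∂_2: C_2 → C_1 maps a triangle to the signed sum of its edges. For instance
  ∂AFN = FN − AN + AF,
  ∂AEM = EM − AM + AE.
The 20×9 boundary matrix has rank 8 and Smith normal form diag(1,1,1,1,1,1,1,1).

Boundary ∂_3: C_3 → C_2 sends each 3-simplex σ to the alternating sum Σ_i (−1)^i (σ with its i-th vertex removed). For instance
  ∂ABFN = BFN − AFN + ABN − ABF.
As a 9×1 matrix over Z this has rank 1, with invariant factors (1).

Now H_k = ker ∂_k / im ∂_{k+1}, so:

  H_2: rank ker ∂_2 − rank ∂_3 = (9 − 8) − 1 = 0, and the invariant factors of ∂_3 are all 1, so H_2 = 0.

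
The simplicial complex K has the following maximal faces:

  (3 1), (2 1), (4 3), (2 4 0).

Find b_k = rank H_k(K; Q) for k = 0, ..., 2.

Fix the vertex order 0 < 1 < 2 < 3 < 4 and write every simplex with vertices in increasing order. Then dim K = 2 and the simplices of K are:

  0-simplices (5): [0], [1], [2], [3], [4]
  1-simplices (6): [0,2], [0,4], [1,2], [1,3], [2,4], [3,4]
  2-simplices (1): [0,2,4]

so the chain groups are C_0 ≅ Z^5, C_1 ≅ Z^6, C_2 ≅ Z^1.

Boundary ∂_1: C_1 → C_0 sends each edge [p,q] (with p < q) to q − p. For instance
  ∂[1,2] = [2] − [1].
The 5×6 boundary matrix has rank 4 and Smith normal form diag(1,1,1,1).

∂_2: C_2 → C_1 maps a triangle to the signed sum of its edges. For instance
  ∂[0,2,4] = [2,4] − [0,4] + [0,2].
The 6×1 boundary matrix has rank 1 and Smith normal form diag(1).

From H_k ≅ ker(∂_k) / im(∂_{k+1}) we obtain:

  H_0: rank C_0 − rank ∂_1 = 5 − 4 = 1, and the invariant factors of ∂_1 are all 1, so H_0 = Z.
  H_1: rank ker ∂_1 − rank ∂_2 = (6 − 4) − 1 = 1, and the invariant factors of ∂_2 are all 1, so H_1 = Z.
  H_2: rank ker ∂_2 − rank ∂_3 = (1 − 1) − 0 = 0, and there is no ∂_3, so H_2 = 0.

Hence the Betti numbers are b_0 = 1, b_1 = 1, b_2 = 0.

b_0 = 1, b_1 = 1, b_2 = 0.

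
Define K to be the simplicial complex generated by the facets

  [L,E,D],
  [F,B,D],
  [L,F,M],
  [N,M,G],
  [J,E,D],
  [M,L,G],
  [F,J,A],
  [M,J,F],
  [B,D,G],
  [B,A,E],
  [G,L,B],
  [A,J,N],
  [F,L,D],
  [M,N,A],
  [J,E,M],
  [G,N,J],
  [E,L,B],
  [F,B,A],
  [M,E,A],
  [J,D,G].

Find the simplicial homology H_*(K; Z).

Fix the vertex order A < B < D < E < F < G < J < L < M < N and write every simplex with vertices in increasing order. Then dim K = 2 and the simplices of K are:

  0-simplices (10): A, B, D, E, F, G, J, L, M, N
  1-simplices (30): AB, AE, AF, AJ, AM, AN, BD, BE, BF, BG, BL, DE, DF, DG, DJ, DL, EJ, EL, EM, FJ, FL, FM, GJ, GL, GM, GN, JM, JN, LM, MN
  2-simplices (20): ABE, ABF, AEM, AFJ, AJN, AMN, BDF, BDG, BEL, BGL, DEJ, DEL, DFL, DGJ, EJM, FJM, FLM, GJN, GLM, GMN

so the chain groups are C_0 ≅ Z^10, C_1 ≅ Z^30, C_2 ≅ Z^20.

∂_1: C_1 → C_0 sends each edge [p,q] (with p < q) to q − p. For instance
  ∂FM = M − F.
The 10×30 boundary matrix has rank 9 and Smith normal form diag(1,1,1,1,1,1,1,1,1).

The boundary map ∂_2: C_2 → C_1 maps a triangle to the signed sum of its edges. For instance
  ∂FLM = LM − FM + FL,
  ∂FJM = JM − FM + FJ.
The resulting 30×20 matrix has rank 20, and its Smith normal form has invariant factors (1,1,1,1,1,1,1,1,1,1,1,1,1,1,1,1,1,1,1,2).

Now H_k = ker ∂_k / im ∂_{k+1}, so:

  H_0: rank C_0 − rank ∂_1 = 10 − 9 = 1, and the invariant factors of ∂_1 are all 1, so H_0 ≅ Z.
  H_1: rank ker ∂_1 − rank ∂_2 = (30 − 9) − 20 = 1, and ∂_2 has invariant factor 2 > 1, so H_1 ≅ Z × Z/2.
  H_2: rank ker ∂_2 − rank ∂_3 = (20 − 20) − 0 = 0, and there is no ∂_3, so H_2 ≅ 0.

(K is a triangulation of the Klein bottle.)

H_0 = Z,  H_1 = Z × Z/2,  H_2 = 0.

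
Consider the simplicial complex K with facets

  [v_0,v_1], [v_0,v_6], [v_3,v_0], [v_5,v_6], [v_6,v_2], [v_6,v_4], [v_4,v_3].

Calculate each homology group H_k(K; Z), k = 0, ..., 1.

Take the total order v_0 < v_1 < v_2 < v_3 < v_4 < v_5 < v_6 on the vertex set. Then K (dimension 1) consists of the simplices:

  0-simplices (7): [v_0], [v_1], [v_2], [v_3], [v_4], [v_5], [v_6]
  1-simplices (7): [v_0,v_1], [v_0,v_3], [v_0,v_6], [v_2,v_6], [v_3,v_4], [v_4,v_6], [v_5,v_6]

so the chain groups are C_0 ≅ Z^7, C_1 ≅ Z^7.

Boundary ∂_1: C_1 → C_0 is given by ∂[p,q] = [q] − [p]. For instance
  ∂[v_3,v_4] = [v_4] − [v_3].
The 7×7 boundary matrix has rank 6 and Smith normal form diag(1,1,1,1,1,1).

Computing H_k = (kernel of ∂_k) / (image of ∂_{k+1}):

  H_0: rank C_0 − rank ∂_1 = 7 − 6 = 1, and the invariant factors of ∂_1 are all 1, so H_0 = Z.
  H_1: rank ker ∂_1 − rank ∂_2 = (7 − 6) − 0 = 1, and there is no ∂_2, so H_1 = Z.

As a check, the Euler characteristic is 7 − 7 = 0, which agrees with 1 − 1 = 0.

H_0 = Z,  H_1 = Z.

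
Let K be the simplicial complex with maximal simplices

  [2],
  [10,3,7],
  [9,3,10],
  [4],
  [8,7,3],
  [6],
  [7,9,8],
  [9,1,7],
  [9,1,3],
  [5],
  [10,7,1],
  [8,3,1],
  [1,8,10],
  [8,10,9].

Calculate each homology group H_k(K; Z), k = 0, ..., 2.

Order the vertices as 1 < 2 < 3 < 4 < 5 < 6 < 7 < 8 < 9 < 10. Listing each simplex with vertices in this order, K has dimension 2 with simplices:

  0-simplices (10): [1], [2], [3], [4], [5], [6], [7], [8], [9], [10]
  1-simplices (15): [1,3], [1,7], [1,8], [1,9], [1,10], [3,7], [3,8], [3,9], [3,10], [7,8], [7,9], [7,10], [8,9], [8,10], [9,10]
  2-simplices (10): [1,3,8], [1,3,9], [1,7,9], [1,7,10], [1,8,10], [3,7,8], [3,7,10], [3,9,10], [7,8,9], [8,9,10]

so the chain groups are C_0 ≅ Z^10, C_1 ≅ Z^15, C_2 ≅ Z^10.

∂_1: C_1 → C_0 sends each edge [p,q] (with p < q) to q − p. For instance
  ∂[9,10] = [10] − [9].
The 10×15 boundary matrix has rank 5 and Smith normal form diag(1,1,1,1,1).

∂_2: C_2 → C_1 maps a triangle to the signed sum of its edges. For instance
  ∂[1,3,9] = [3,9] − [1,9] + [1,3],
  ∂[1,3,8] = [3,8] − [1,8] + [1,3].
The resulting 15×10 matrix has rank 10, and its Smith normal form has invariant factors (1,1,1,1,1,1,1,1,1,2).

From H_k ≅ ker(∂_k) / im(∂_{k+1}) we obtain:

  H_0: rank C_0 − rank ∂_1 = 10 − 5 = 5, and the invariant factors of ∂_1 are all 1, so H_0 = Z^5.
  H_1: rank ker ∂_1 − rank ∂_2 = (15 − 5) − 10 = 0, and ∂_2 has invariant factor 2 > 1, so H_1 = Z/2.
  H_2: rank ker ∂_2 − rank ∂_3 = (10 − 10) − 0 = 0, and there is no ∂_3, so H_2 = 0.

(K is a triangulation of the disjoint union of a set of 4 points and the real projective plane RP^2.)

H_0 ≅ Z^5,  H_1 ≅ Z/2,  H_2 = 0.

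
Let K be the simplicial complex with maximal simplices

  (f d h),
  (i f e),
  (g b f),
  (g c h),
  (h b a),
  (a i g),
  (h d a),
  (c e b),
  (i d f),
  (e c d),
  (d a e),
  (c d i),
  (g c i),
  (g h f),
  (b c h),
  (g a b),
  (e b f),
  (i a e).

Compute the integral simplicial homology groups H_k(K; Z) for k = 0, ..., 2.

H_0 = Z,  H_1 = Z ⊕ Z/2,  H_2 = 0.

Fix the vertex order a < b < c < d < e < f < g < h < i and write every simplex with vertices in increasing order. Then dim K = 2 and the simplices of K are:

  0-simplices (9): a, b, c, d, e, f, g, h, i
  1-simplices (27): ab, ad, ae, ag, ah, ai, bc, be, bf, bg, bh, cd, ce, cg, ch, ci, de, df, dh, di, ef, ei, fg, fh, fi, gh, gi
  2-simplices (18): abg, abh, ade, adh, aei, agi, bce, bch, bef, bfg, cde, cdi, cgh, cgi, dfh, dfi, efi, fgh

so the chain groups are C_0 ≅ Z^9, C_1 ≅ Z^27, C_2 ≅ Z^18.

Boundary ∂_1: C_1 → C_0 sends each edge [p,q] (with p < q) to q − p.
This gives a 9×27 integer matrix of rank 8; reducing to Smith normal form yields diagonal entries (1,1,1,1,1,1,1,1).

Boundary ∂_2: C_2 → C_1 maps a triangle to the signed sum of its edges. For instance
  ∂bch = ch − bh + bc,
  ∂abh = bh − ah + ab.
As a 27×18 matrix over Z this has rank 18, with invariant factors (1,1,1,1,1,1,1,1,1,1,1,1,1,1,1,1,1,2).

From H_k ≅ ker(∂_k) / im(∂_{k+1}) we obtain:

  H_0: rank C_0 − rank ∂_1 = 9 − 8 = 1, and the invariant factors of ∂_1 are all 1, so H_0 ≅ Z.
  H_1: rank ker ∂_1 − rank ∂_2 = (27 − 8) − 18 = 1, and ∂_2 has invariant factor 2 > 1, so H_1 ≅ Z ⊕ Z/2.
  H_2: rank ker ∂_2 − rank ∂_3 = (18 − 18) − 0 = 0, and there is no ∂_3, so H_2 ≅ 0.

As a check, the Euler characteristic is 9 − 27 + 18 = 0, which agrees with 1 − 1 + 0 = 0.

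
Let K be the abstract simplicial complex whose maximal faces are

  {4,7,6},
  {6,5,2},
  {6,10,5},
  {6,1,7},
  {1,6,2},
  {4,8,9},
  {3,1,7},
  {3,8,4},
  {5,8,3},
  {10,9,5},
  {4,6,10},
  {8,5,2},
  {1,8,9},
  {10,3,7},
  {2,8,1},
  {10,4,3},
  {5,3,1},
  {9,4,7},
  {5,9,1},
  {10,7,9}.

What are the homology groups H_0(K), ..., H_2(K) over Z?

H_0 ≅ Z,  H_1 ≅ Z ⊕ Z_2,  H_2 = 0.

Order the vertices as 1 < 2 < 3 < 4 < 5 < 6 < 7 < 8 < 9 < 10. Listing each simplex with vertices in this order, K has dimension 2 with simplices:

  0-simplices (10): [1], [2], [3], [4], [5], [6], [7], [8], [9], [10]
  1-simplices (30): (30 of them)
  2-simplices (20): (20 of them)

so the chain groups are C_0 ≅ Z^10, C_1 ≅ Z^30, C_2 ≅ Z^20.

∂_1: C_1 → C_0 maps an edge to its endpoints' difference, ∂[p,q] = q − p.
The resulting 10×30 matrix has rank 9, and its Smith normal form has invariant factors (1,1,1,1,1,1,1,1,1).

∂_2: C_2 → C_1 sends each 2-simplex [p,q,r] to [q,r] − [p,r] + [p,q]. For instance
  ∂[4,6,7] = [6,7] − [4,7] + [4,6],
  ∂[1,8,9] = [8,9] − [1,9] + [1,8].
The resulting 30×20 matrix has rank 20, and its Smith normal form has invariant factors (1,1,1,1,1,1,1,1,1,1,1,1,1,1,1,1,1,1,1,2).

Now H_k = ker ∂_k / im ∂_{k+1}, so:

  H_0: rank C_0 − rank ∂_1 = 10 − 9 = 1, and the invariant factors of ∂_1 are all 1, so H_0 ≅ Z.
  H_1: rank ker ∂_1 − rank ∂_2 = (30 − 9) − 20 = 1, and ∂_2 has invariant factor 2 > 1, so H_1 ≅ Z ⊕ Z_2.
  H_2: rank ker ∂_2 − rank ∂_3 = (20 − 20) − 0 = 0, and there is no ∂_3, so H_2 ≅ 0.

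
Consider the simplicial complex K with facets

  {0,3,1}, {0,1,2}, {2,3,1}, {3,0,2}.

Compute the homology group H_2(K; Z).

We work with the vertex ordering 0 < 1 < 2 < 3. The simplices of K, each written with vertices in increasing order, are:

  0-simplices (4): [0], [1], [2], [3]
  1-simplices (6): [0,1], [0,2], [0,3], [1,2], [1,3], [2,3]
  2-simplices (4): [0,1,2], [0,1,3], [0,2,3], [1,2,3]

giving chain groups C_0 ≅ Z^4, C_1 ≅ Z^6, C_2 ≅ Z^4.

The boundary map ∂_1: C_1 → C_0 is given by ∂[p,q] = [q] − [p]. For instance
  ∂[2,3] = [3] − [2].
This gives a 4×6 integer matrix of rank 3; reducing to Smith normal form yields diagonal entries (1,1,1).

∂_2: C_2 → C_1 sends each 2-simplex [p,q,r] to [q,r] − [p,r] + [p,q]. For instance
  ∂[1,2,3] = [2,3] − [1,3] + [1,2],
  ∂[0,2,3] = [2,3] − [0,3] + [0,2].
As a 6×4 matrix over Z this has rank 3, with invariant factors (1,1,1).

Computing H_k = (kernel of ∂_k) / (image of ∂_{k+1}):

  H_2: rank ker ∂_2 − rank ∂_3 = (4 − 3) − 0 = 1, and there is no ∂_3, so H_2 ≅ Z.

H_2 ≅ Z.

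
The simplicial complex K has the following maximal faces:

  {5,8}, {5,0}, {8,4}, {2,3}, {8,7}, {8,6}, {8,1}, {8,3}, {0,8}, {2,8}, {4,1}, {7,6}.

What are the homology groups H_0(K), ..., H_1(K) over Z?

Fix the vertex order 0 < 1 < 2 < 3 < 4 < 5 < 6 < 7 < 8 and write every simplex with vertices in increasing order. Then dim K = 1 and the simplices of K are:

  0-simplices (9): [0], [1], [2], [3], [4], [5], [6], [7], [8]
  1-simplices (12): [0,5], [0,8], [1,4], [1,8], [2,3], [2,8], [3,8], [4,8], [5,8], [6,7], [6,8], [7,8]

Hence C_0 ≅ Z^9, C_1 ≅ Z^12.

The boundary map ∂_1: C_1 → C_0 maps an edge to its endpoints' difference, ∂[p,q] = q − p. For instance
  ∂[2,8] = [8] − [2].
This gives a 9×12 integer matrix of rank 8; reducing to Smith normal form yields diagonal entries (1,1,1,1,1,1,1,1).

Reading off H_k = ker ∂_k / im ∂_{k+1}:

  H_0: rank C_0 − rank ∂_1 = 9 − 8 = 1, and the invariant factors of ∂_1 are all 1, so H_0 = Z.
  H_1: rank ker ∂_1 − rank ∂_2 = (12 − 8) − 0 = 4, and there is no ∂_2, so H_1 = Z^4.

(K is a triangulation of a wedge of 4 circles.)

H_0 = Z,  H_1 = Z^4.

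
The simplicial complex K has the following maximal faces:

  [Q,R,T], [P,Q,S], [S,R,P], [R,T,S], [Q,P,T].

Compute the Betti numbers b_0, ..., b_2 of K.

b_0 = 1, b_1 = 1, b_2 = 0.

Order the vertices as P < Q < R < S < T. Listing each simplex with vertices in this order, K has dimension 2 with simplices:

  0-simplices (5): P, Q, R, S, T
  1-simplices (10): PQ, PR, PS, PT, QR, QS, QT, RS, RT, ST
  2-simplices (5): PQS, PQT, PRS, QRT, RST

so the chain groups are C_0 ≅ Z^5, C_1 ≅ Z^10, C_2 ≅ Z^5.

The boundary map ∂_1: C_1 → C_0 sends each edge [p,q] (with p < q) to q − p.
This gives a 5×10 integer matrix of rank 4; reducing to Smith normal form yields diagonal entries (1,1,1,1).

∂_2: C_2 → C_1 acts by ∂[p,q,r] = [q,r] − [p,r] + [p,q]. For instance
  ∂QRT = RT − QT + QR,
  ∂PRS = RS − PS + PR.
As a 10×5 matrix over Z this has rank 5, with invariant factors (1,1,1,1,1).

Reading off H_k = ker ∂_k / im ∂_{k+1}:

  H_0: rank C_0 − rank ∂_1 = 5 − 4 = 1, and the invariant factors of ∂_1 are all 1, so H_0 = Z.
  H_1: rank ker ∂_1 − rank ∂_2 = (10 − 4) − 5 = 1, and the invariant factors of ∂_2 are all 1, so H_1 = Z.
  H_2: rank ker ∂_2 − rank ∂_3 = (5 − 5) − 0 = 0, and there is no ∂_3, so H_2 = 0.

As a check, the Euler characteristic is 5 − 10 + 5 = 0, which agrees with 1 − 1 + 0 = 0.
(K is a triangulation of the Möbius band.)

Hence the Betti numbers are b_0 = 1, b_1 = 1, b_2 = 0.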